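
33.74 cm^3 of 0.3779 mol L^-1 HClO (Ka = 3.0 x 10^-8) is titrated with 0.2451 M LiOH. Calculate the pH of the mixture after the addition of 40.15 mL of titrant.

Initial n(HClO) = 0.3779 x 0.03374 = 0.01275 mol.
n(LiOH) added = 0.2451 x 0.04015 = 0.009841 mol, converting that many moles of HClO to ClO-.
Remaining n(HClO) = 0.002910 mol; n(ClO-) = 0.009841 mol.
By Henderson-Hasselbalch, pH = pKa + log([A^-]/[HA]) = 7.52 + log(0.009841/0.002910) = 7.52 + (+0.53) = 8.05.

8.05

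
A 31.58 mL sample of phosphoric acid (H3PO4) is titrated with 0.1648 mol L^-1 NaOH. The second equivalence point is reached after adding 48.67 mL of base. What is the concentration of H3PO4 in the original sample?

n(NaOH) = 0.1648 x 0.04867 = 0.008021 mol.
At the second equivalence point, 2 mol OH^- react per mol H3PO4, so n(H3PO4) = 0.008021 / 2 = 0.004010 mol.
[H3PO4] = 0.004010 / 0.03158 L = 0.127 M.

0.127 M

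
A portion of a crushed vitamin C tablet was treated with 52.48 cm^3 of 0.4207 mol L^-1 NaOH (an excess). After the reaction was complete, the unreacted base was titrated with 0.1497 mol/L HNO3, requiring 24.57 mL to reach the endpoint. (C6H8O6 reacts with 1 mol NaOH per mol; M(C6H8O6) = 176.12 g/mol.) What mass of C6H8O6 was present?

Total n(NaOH) added = 0.4207 x 0.05248 = 0.02208 mol.
n(HNO3) used = 0.1497 x 0.02457 = 0.003678 mol, which equals the excess n(NaOH).
So n(NaOH) consumed by the sample = 0.02208 - 0.003678 = 0.01840 mol.
n(C6H8O6) = 0.01840 / 1 = 0.01840 mol.
mass = 0.01840 mol x 176.12 g/mol = 3.24 g.

3.24 g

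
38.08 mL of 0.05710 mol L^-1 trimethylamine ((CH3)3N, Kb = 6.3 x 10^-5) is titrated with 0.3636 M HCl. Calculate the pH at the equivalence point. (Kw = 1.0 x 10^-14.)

5.55

n((CH3)3N) = 0.05710 x 0.03808 = 0.002174 mol; V(HCl) at equivalence = 0.002174/0.3636 = 0.005980 L.
At equivalence the base is fully converted to (CH3)3NH+; total volume = 0.04406 L, so [(CH3)3NH+] = 0.002174/0.04406 = 0.04935 M.
Ka((CH3)3NH+) = Kw/Kb = 1.0e-14 / 6.3 x 10^-5 = 1.59e-10.
[H^+] = sqrt(Ka x [(CH3)3NH+]) = sqrt(1.59e-10 x 0.04935) = 2.80e-6 M.
pH = -log(2.80e-6) = 5.55.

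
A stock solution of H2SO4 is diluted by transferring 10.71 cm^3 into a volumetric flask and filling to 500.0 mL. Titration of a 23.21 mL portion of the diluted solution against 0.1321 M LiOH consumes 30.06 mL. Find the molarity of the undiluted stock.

3.99 M

n(LiOH) = 0.1321 x 0.03006 = 0.003971 mol.
n(H2SO4) in the aliquot = 0.003971 x 1/2 = 0.001985 mol.
[diluted H2SO4] = 0.001985 / 0.02321 = 0.08554 M.
Dilution factor = 500.0/10.71 = 46.69, so [stock] = 0.08554 x 46.69 = 3.99 M.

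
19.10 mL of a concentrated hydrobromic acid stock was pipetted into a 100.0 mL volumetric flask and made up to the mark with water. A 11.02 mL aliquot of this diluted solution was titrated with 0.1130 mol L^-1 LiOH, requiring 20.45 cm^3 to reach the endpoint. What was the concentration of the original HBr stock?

1.10 M

n(LiOH) = 0.1130 x 0.02045 = 0.002311 mol.
n(HBr) in the aliquot = 0.002311 mol.
[diluted HBr] = 0.002311 / 0.01102 = 0.2097 M.
Dilution factor = 100.0/19.10 = 5.236, so [stock] = 0.2097 x 5.236 = 1.10 M.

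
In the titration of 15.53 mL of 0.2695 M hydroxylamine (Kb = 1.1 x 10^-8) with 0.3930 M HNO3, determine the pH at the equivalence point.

3.42

n(NH2OH) = 0.2695 x 0.01553 = 0.004185 mol; V(HNO3) at equivalence = 0.004185/0.3930 = 0.01065 L.
At equivalence the base is fully converted to NH3OH+; total volume = 0.02618 L, so [NH3OH+] = 0.004185/0.02618 = 0.1599 M.
Ka(NH3OH+) = Kw/Kb = 1.0e-14 / 1.1 x 10^-8 = 9.09e-7.
[H^+] = sqrt(Ka x [NH3OH+]) = sqrt(9.09e-7 x 0.1599) = 0.000381 M.
pH = -log(0.000381) = 3.42.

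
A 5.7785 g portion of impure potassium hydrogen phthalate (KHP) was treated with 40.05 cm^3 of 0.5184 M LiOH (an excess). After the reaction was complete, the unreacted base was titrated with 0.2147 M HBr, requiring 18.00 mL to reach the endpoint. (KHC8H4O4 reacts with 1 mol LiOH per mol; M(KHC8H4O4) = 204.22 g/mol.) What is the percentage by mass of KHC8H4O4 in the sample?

59.7%

Total n(LiOH) added = 0.5184 x 0.04005 = 0.02076 mol.
n(HBr) used = 0.2147 x 0.01800 = 0.003865 mol, which equals the excess n(LiOH).
So n(LiOH) consumed by the sample = 0.02076 - 0.003865 = 0.01690 mol.
n(KHC8H4O4) = 0.01690 / 1 = 0.01690 mol.
mass KHC8H4O4 = 0.01690 x 204.22 = 3.451 g, so %KHC8H4O4 = 3.451/5.7785 x 100 = 59.7%.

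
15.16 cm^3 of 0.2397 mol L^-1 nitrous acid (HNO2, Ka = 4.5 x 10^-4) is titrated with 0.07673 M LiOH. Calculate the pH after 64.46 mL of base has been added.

12.22

n(acid) = 0.2397 x 0.01516 = 0.003634 mol; n(LiOH) added = 0.07673 x 0.06446 = 0.004946 mol.
Base is in excess by 0.004946 - 0.003634 = 0.001312 mol in a total volume of 0.07962 L.
[OH^-] = 0.001312/0.07962 = 0.01648 M, so pOH = 1.78 and pH = 14.00 - 1.78 = 12.22.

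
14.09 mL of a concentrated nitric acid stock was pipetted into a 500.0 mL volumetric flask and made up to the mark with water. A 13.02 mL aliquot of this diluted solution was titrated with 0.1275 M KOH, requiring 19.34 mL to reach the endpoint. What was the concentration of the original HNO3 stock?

6.72 M

n(KOH) = 0.1275 x 0.01934 = 0.002466 mol.
n(HNO3) in the aliquot = 0.002466 mol.
[diluted HNO3] = 0.002466 / 0.01302 = 0.1894 M.
Dilution factor = 500.0/14.09 = 35.49, so [stock] = 0.1894 x 35.49 = 6.72 M.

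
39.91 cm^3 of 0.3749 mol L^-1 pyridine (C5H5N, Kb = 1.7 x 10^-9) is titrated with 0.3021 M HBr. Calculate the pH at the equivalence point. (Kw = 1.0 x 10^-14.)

3.00

n(C5H5N) = 0.3749 x 0.03991 = 0.01496 mol; V(HBr) at equivalence = 0.01496/0.3021 = 0.04953 L.
At equivalence the base is fully converted to C5H5NH+; total volume = 0.08944 L, so [C5H5NH+] = 0.01496/0.08944 = 0.1673 M.
Ka(C5H5NH+) = Kw/Kb = 1.0e-14 / 1.7 x 10^-9 = 5.88e-6.
[H^+] = sqrt(Ka x [C5H5NH+]) = sqrt(5.88e-6 x 0.1673) = 0.000992 M.
pH = -log(0.000992) = 3.00.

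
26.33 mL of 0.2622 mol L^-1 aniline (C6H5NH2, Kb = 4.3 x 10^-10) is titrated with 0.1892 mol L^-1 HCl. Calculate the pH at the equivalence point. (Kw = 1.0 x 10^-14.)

2.80

n(C6H5NH2) = 0.2622 x 0.02633 = 0.006904 mol; V(HCl) at equivalence = 0.006904/0.1892 = 0.03649 L.
At equivalence the base is fully converted to C6H5NH3+; total volume = 0.06282 L, so [C6H5NH3+] = 0.006904/0.06282 = 0.1099 M.
Ka(C6H5NH3+) = Kw/Kb = 1.0e-14 / 4.3 x 10^-10 = 2.33e-5.
[H^+] = sqrt(Ka x [C6H5NH3+]) = sqrt(2.33e-5 x 0.1099) = 0.00160 M.
pH = -log(0.00160) = 2.80.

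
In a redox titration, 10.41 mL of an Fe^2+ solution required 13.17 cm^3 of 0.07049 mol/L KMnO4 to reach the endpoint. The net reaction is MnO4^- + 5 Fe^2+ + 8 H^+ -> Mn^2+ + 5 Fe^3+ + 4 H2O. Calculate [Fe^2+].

n(KMnO4) = 0.07049 x 0.01317 = 0.0009284 mol.
From the balanced equation, 1 mol KMnO4 reacts with 5 mol Fe^2+, so n(Fe^2+) = 0.0009284 x 5/1 = 0.004642 mol.
[Fe^2+] = 0.004642 / 0.01041 L = 0.446 M.

0.446 M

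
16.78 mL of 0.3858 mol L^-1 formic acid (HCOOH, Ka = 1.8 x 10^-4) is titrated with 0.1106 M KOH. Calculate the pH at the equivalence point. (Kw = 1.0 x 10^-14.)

8.34

n(HCOOH) = 0.3858 x 0.01678 = 0.006474 mol; V(KOH) at equivalence = 0.006474/0.1106 = 0.05853 L.
At equivalence all the acid is converted to HCOO-; total volume = 0.01678 + 0.05853 = 0.07531 L, so [HCOO-] = 0.006474/0.07531 = 0.08596 M.
Kb = Kw/Ka = 1.0e-14 / 1.8 x 10^-4 = 5.56e-11.
[OH^-] = sqrt(Kb x [HCOO-]) = sqrt(5.56e-11 x 0.08596) = 2.19e-6 M.
pOH = 5.66, so pH = 14.00 - 5.66 = 8.34.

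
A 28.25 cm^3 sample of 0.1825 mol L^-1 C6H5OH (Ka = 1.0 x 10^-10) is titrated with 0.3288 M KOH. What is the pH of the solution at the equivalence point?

n(C6H5OH) = 0.1825 x 0.02825 = 0.005156 mol; V(KOH) at equivalence = 0.005156/0.3288 = 0.01568 L.
At equivalence all the acid is converted to C6H5O-; total volume = 0.02825 + 0.01568 = 0.04393 L, so [C6H5O-] = 0.005156/0.04393 = 0.1174 M.
Kb = Kw/Ka = 1.0e-14 / 1.0 x 10^-10 = 0.000100.
[OH^-] = sqrt(Kb x [C6H5O-]) = sqrt(0.000100 x 0.1174) = 0.00343 M.
pOH = 2.47, so pH = 14.00 - 2.47 = 11.53.

11.53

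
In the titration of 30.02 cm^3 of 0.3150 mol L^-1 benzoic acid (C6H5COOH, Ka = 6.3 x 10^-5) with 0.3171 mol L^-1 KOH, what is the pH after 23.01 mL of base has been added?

4.73

Initial n(C6H5COOH) = 0.3150 x 0.03002 = 0.009456 mol.
n(KOH) added = 0.3171 x 0.02301 = 0.007296 mol, converting that many moles of C6H5COOH to C6H5COO-.
Remaining n(C6H5COOH) = 0.002160 mol; n(C6H5COO-) = 0.007296 mol.
By Henderson-Hasselbalch, pH = pKa + log([A^-]/[HA]) = 4.20 + log(0.007296/0.002160) = 4.20 + (+0.53) = 4.73.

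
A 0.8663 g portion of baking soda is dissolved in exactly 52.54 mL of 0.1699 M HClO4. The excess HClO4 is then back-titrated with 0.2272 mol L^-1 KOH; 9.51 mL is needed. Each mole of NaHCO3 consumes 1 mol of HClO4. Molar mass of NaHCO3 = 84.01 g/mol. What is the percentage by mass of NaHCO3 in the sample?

65.6%

Total n(HClO4) added = 0.1699 x 0.05254 = 0.008927 mol.
n(KOH) used = 0.2272 x 0.009510 = 0.002161 mol, which equals the excess n(HClO4).
So n(HClO4) consumed by the sample = 0.008927 - 0.002161 = 0.006766 mol.
n(NaHCO3) = 0.006766 / 1 = 0.006766 mol.
mass NaHCO3 = 0.006766 x 84.01 = 0.5684 g, so %NaHCO3 = 0.5684/0.8663 x 100 = 65.6%.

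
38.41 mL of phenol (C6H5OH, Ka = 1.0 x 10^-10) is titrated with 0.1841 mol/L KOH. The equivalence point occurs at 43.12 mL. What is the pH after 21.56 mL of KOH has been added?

21.56 mL is exactly half the equivalence volume (43.12/2), i.e. the half-equivalence point.
There, n(HA) = n(A^-), so pH = pKa = -log(1.0 x 10^-10) = 10.00.

10.00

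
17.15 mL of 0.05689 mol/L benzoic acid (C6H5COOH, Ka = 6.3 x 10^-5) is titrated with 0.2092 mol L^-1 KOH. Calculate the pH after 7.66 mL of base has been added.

12.40

n(acid) = 0.05689 x 0.01715 = 0.0009757 mol; n(KOH) added = 0.2092 x 0.007660 = 0.001602 mol.
Base is in excess by 0.001602 - 0.0009757 = 0.0006268 mol in a total volume of 0.02481 L.
[OH^-] = 0.0006268/0.02481 = 0.02526 M, so pOH = 1.60 and pH = 14.00 - 1.60 = 12.40.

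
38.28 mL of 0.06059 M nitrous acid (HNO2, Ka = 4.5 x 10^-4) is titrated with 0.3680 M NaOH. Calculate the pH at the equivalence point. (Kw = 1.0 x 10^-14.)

8.03

n(HNO2) = 0.06059 x 0.03828 = 0.002319 mol; V(NaOH) at equivalence = 0.002319/0.3680 = 0.006303 L.
At equivalence all the acid is converted to NO2-; total volume = 0.03828 + 0.006303 = 0.04458 L, so [NO2-] = 0.002319/0.04458 = 0.05202 M.
Kb = Kw/Ka = 1.0e-14 / 4.5 x 10^-4 = 2.22e-11.
[OH^-] = sqrt(Kb x [NO2-]) = sqrt(2.22e-11 x 0.05202) = 1.08e-6 M.
pOH = 5.97, so pH = 14.00 - 5.97 = 8.03.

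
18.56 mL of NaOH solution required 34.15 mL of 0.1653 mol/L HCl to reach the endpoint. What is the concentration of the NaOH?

0.304 M

n(HCl) delivered = 0.1653 x 0.03415 = 0.005645 mol.
For a 1:1 reaction, n(NaOH) = 0.005645 mol.
[NaOH] = 0.005645 mol / 0.01856 L = 0.304 M.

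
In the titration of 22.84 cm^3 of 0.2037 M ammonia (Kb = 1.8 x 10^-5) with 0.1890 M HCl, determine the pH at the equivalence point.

5.13

n(NH3) = 0.2037 x 0.02284 = 0.004653 mol; V(HCl) at equivalence = 0.004653/0.1890 = 0.02462 L.
At equivalence the base is fully converted to NH4+; total volume = 0.04746 L, so [NH4+] = 0.004653/0.04746 = 0.09804 M.
Ka(NH4+) = Kw/Kb = 1.0e-14 / 1.8 x 10^-5 = 5.56e-10.
[H^+] = sqrt(Ka x [NH4+]) = sqrt(5.56e-10 x 0.09804) = 7.38e-6 M.
pH = -log(7.38e-6) = 5.13.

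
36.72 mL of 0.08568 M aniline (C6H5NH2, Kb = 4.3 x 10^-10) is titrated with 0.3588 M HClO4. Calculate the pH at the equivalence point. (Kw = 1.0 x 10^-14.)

n(C6H5NH2) = 0.08568 x 0.03672 = 0.003146 mol; V(HClO4) at equivalence = 0.003146/0.3588 = 0.008769 L.
At equivalence the base is fully converted to C6H5NH3+; total volume = 0.04549 L, so [C6H5NH3+] = 0.003146/0.04549 = 0.06916 M.
Ka(C6H5NH3+) = Kw/Kb = 1.0e-14 / 4.3 x 10^-10 = 2.33e-5.
[H^+] = sqrt(Ka x [C6H5NH3+]) = sqrt(2.33e-5 x 0.06916) = 0.00127 M.
pH = -log(0.00127) = 2.90.

2.90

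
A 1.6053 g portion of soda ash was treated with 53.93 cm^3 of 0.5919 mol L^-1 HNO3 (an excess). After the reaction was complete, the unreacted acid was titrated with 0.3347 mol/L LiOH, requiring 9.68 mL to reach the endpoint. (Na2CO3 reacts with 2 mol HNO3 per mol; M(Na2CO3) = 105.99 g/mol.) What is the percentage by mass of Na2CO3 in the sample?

Total n(HNO3) added = 0.5919 x 0.05393 = 0.03192 mol.
n(LiOH) used = 0.3347 x 0.009680 = 0.003240 mol, which equals the excess n(HNO3).
So n(HNO3) consumed by the sample = 0.03192 - 0.003240 = 0.02868 mol.
n(Na2CO3) = 0.02868 / 2 = 0.01434 mol.
mass Na2CO3 = 0.01434 x 105.99 = 1.520 g, so %Na2CO3 = 1.520/1.6053 x 100 = 94.7%.

94.7%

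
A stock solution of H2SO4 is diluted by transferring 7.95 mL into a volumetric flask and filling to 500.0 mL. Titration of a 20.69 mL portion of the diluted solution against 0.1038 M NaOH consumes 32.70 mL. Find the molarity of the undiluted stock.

n(NaOH) = 0.1038 x 0.03270 = 0.003394 mol.
n(H2SO4) in the aliquot = 0.003394 x 1/2 = 0.001697 mol.
[diluted H2SO4] = 0.001697 / 0.02069 = 0.08203 M.
Dilution factor = 500.0/7.950 = 62.89, so [stock] = 0.08203 x 62.89 = 5.16 M.

5.16 M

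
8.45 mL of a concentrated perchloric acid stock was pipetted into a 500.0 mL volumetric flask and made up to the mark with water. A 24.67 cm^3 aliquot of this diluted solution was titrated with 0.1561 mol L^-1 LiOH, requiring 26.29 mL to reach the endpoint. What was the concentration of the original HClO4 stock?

9.84 M

n(LiOH) = 0.1561 x 0.02629 = 0.004104 mol.
n(HClO4) in the aliquot = 0.004104 mol.
[diluted HClO4] = 0.004104 / 0.02467 = 0.1664 M.
Dilution factor = 500.0/8.450 = 59.17, so [stock] = 0.1664 x 59.17 = 9.84 M.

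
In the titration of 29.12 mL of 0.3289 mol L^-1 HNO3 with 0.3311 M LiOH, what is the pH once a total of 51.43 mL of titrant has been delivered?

n(acid) = 0.3289 x 0.02912 = 0.009578 mol; n(LiOH) added = 0.3311 x 0.05143 = 0.01703 mol.
Base is in excess by 0.01703 - 0.009578 = 0.007451 mol in a total volume of 0.08055 L.
[OH^-] = 0.007451/0.08055 = 0.09250 M, so pOH = 1.03 and pH = 14.00 - 1.03 = 12.97.

12.97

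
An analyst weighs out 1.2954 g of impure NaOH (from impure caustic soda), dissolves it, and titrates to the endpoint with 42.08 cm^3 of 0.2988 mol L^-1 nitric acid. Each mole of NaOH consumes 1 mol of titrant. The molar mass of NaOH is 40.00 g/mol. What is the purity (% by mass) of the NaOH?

38.8%

n(HNO3) = 0.2988 x 0.04208 = 0.01257 mol.
n(NaOH) = 0.01257 / 1 = 0.01257 mol.
mass of NaOH = 0.01257 x 40.00 = 0.5029 g.
% purity = 0.5029 / 1.2954 x 100 = 38.8%.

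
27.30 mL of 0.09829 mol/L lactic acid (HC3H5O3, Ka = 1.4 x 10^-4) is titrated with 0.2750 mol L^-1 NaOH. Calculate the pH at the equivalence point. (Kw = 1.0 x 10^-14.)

n(HC3H5O3) = 0.09829 x 0.02730 = 0.002683 mol; V(NaOH) at equivalence = 0.002683/0.2750 = 0.009758 L.
At equivalence all the acid is converted to C3H5O3-; total volume = 0.02730 + 0.009758 = 0.03706 L, so [C3H5O3-] = 0.002683/0.03706 = 0.07241 M.
Kb = Kw/Ka = 1.0e-14 / 1.4 x 10^-4 = 7.14e-11.
[OH^-] = sqrt(Kb x [C3H5O3-]) = sqrt(7.14e-11 x 0.07241) = 2.27e-6 M.
pOH = 5.64, so pH = 14.00 - 5.64 = 8.36.

8.36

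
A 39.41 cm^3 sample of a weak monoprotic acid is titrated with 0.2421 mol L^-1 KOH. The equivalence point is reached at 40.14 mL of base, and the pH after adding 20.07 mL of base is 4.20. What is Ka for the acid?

6.3 x 10^-5

20.07 mL is half of the equivalence volume, so this is the half-equivalence point where [HA] = [A^-].
At half-equivalence pH = pKa, so pKa = 4.20.
Ka = 10^(-4.20) = 6.3 x 10^-5.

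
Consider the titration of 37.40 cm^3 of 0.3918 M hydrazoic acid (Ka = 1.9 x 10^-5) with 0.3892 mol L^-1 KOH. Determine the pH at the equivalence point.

n(HN3) = 0.3918 x 0.03740 = 0.01465 mol; V(KOH) at equivalence = 0.01465/0.3892 = 0.03765 L.
At equivalence all the acid is converted to N3-; total volume = 0.03740 + 0.03765 = 0.07505 L, so [N3-] = 0.01465/0.07505 = 0.1952 M.
Kb = Kw/Ka = 1.0e-14 / 1.9 x 10^-5 = 5.26e-10.
[OH^-] = sqrt(Kb x [N3-]) = sqrt(5.26e-10 x 0.1952) = 1.01e-5 M.
pOH = 4.99, so pH = 14.00 - 4.99 = 9.01.

9.01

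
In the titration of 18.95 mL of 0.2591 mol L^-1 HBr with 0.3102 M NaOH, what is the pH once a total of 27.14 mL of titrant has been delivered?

n(acid) = 0.2591 x 0.01895 = 0.004910 mol; n(NaOH) added = 0.3102 x 0.02714 = 0.008419 mol.
Base is in excess by 0.008419 - 0.004910 = 0.003509 mol in a total volume of 0.04609 L.
[OH^-] = 0.003509/0.04609 = 0.07613 M, so pOH = 1.12 and pH = 14.00 - 1.12 = 12.88.

12.88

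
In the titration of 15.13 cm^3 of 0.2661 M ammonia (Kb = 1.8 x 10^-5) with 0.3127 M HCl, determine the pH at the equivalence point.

5.05

n(NH3) = 0.2661 x 0.01513 = 0.004026 mol; V(HCl) at equivalence = 0.004026/0.3127 = 0.01288 L.
At equivalence the base is fully converted to NH4+; total volume = 0.02801 L, so [NH4+] = 0.004026/0.02801 = 0.1438 M.
Ka(NH4+) = Kw/Kb = 1.0e-14 / 1.8 x 10^-5 = 5.56e-10.
[H^+] = sqrt(Ka x [NH4+]) = sqrt(5.56e-10 x 0.1438) = 8.94e-6 M.
pH = -log(8.94e-6) = 5.05.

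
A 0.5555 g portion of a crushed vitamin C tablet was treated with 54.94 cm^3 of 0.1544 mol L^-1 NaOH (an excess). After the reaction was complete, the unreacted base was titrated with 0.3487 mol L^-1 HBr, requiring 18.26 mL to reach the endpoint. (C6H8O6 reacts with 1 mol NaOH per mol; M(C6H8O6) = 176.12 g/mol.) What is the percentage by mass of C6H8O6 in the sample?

67.1%

Total n(NaOH) added = 0.1544 x 0.05494 = 0.008483 mol.
n(HBr) used = 0.3487 x 0.01826 = 0.006367 mol, which equals the excess n(NaOH).
So n(NaOH) consumed by the sample = 0.008483 - 0.006367 = 0.002115 mol.
n(C6H8O6) = 0.002115 / 1 = 0.002115 mol.
mass C6H8O6 = 0.002115 x 176.12 = 0.3726 g, so %C6H8O6 = 0.3726/0.5555 x 100 = 67.1%.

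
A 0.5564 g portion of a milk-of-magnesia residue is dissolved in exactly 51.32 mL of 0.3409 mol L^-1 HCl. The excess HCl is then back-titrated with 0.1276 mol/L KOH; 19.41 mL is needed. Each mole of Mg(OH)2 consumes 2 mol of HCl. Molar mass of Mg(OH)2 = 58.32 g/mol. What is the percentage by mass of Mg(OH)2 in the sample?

Total n(HCl) added = 0.3409 x 0.05132 = 0.01749 mol.
n(KOH) used = 0.1276 x 0.01941 = 0.002477 mol, which equals the excess n(HCl).
So n(HCl) consumed by the sample = 0.01749 - 0.002477 = 0.01502 mol.
n(Mg(OH)2) = 0.01502 / 2 = 0.007509 mol.
mass Mg(OH)2 = 0.007509 x 58.32 = 0.4379 g, so %Mg(OH)2 = 0.4379/0.5564 x 100 = 78.7%.

78.7%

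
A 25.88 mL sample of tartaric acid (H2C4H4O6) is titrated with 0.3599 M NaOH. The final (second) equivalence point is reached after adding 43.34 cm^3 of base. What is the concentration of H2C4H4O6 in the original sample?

0.301 M

n(NaOH) = 0.3599 x 0.04334 = 0.01560 mol.
At the final (second) equivalence point, 2 mol OH^- react per mol H2C4H4O6, so n(H2C4H4O6) = 0.01560 / 2 = 0.007799 mol.
[H2C4H4O6] = 0.007799 / 0.02588 L = 0.301 M.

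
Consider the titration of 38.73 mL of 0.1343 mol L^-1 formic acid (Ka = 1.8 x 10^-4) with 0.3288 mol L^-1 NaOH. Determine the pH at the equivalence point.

n(HCOOH) = 0.1343 x 0.03873 = 0.005201 mol; V(NaOH) at equivalence = 0.005201/0.3288 = 0.01582 L.
At equivalence all the acid is converted to HCOO-; total volume = 0.03873 + 0.01582 = 0.05455 L, so [HCOO-] = 0.005201/0.05455 = 0.09535 M.
Kb = Kw/Ka = 1.0e-14 / 1.8 x 10^-4 = 5.56e-11.
[OH^-] = sqrt(Kb x [HCOO-]) = sqrt(5.56e-11 x 0.09535) = 2.30e-6 M.
pOH = 5.64, so pH = 14.00 - 5.64 = 8.36.

8.36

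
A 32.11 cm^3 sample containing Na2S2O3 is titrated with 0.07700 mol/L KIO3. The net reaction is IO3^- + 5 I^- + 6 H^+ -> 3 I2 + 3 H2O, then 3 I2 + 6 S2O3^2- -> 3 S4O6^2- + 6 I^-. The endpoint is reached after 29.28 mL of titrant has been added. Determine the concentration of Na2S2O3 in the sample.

n(KIO3) = 0.07700 x 0.02928 = 0.002255 mol.
From the balanced equation, 1 mol KIO3 reacts with 6 mol Na2S2O3, so n(Na2S2O3) = 0.002255 x 6/1 = 0.01353 mol.
[Na2S2O3] = 0.01353 / 0.03211 L = 0.421 M.

0.421 M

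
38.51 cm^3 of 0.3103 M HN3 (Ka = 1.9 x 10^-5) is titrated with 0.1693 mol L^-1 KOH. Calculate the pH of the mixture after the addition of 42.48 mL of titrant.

4.90

Initial n(HN3) = 0.3103 x 0.03851 = 0.01195 mol.
n(KOH) added = 0.1693 x 0.04248 = 0.007192 mol, converting that many moles of HN3 to N3-.
Remaining n(HN3) = 0.004758 mol; n(N3-) = 0.007192 mol.
By Henderson-Hasselbalch, pH = pKa + log([A^-]/[HA]) = 4.72 + log(0.007192/0.004758) = 4.72 + (+0.18) = 4.90.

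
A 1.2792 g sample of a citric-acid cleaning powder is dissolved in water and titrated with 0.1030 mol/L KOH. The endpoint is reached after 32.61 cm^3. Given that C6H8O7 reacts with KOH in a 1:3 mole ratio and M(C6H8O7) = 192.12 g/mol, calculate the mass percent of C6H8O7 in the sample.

n(KOH) = 0.1030 x 0.03261 = 0.003359 mol.
n(C6H8O7) = 0.003359 / 3 = 0.001120 mol.
mass of C6H8O7 = 0.001120 x 192.12 = 0.2151 g.
% purity = 0.2151 / 1.2792 x 100 = 16.8%.

16.8%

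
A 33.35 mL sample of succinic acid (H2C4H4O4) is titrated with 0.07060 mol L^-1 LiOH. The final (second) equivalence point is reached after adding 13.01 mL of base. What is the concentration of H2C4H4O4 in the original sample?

0.0138 M

n(LiOH) = 0.07060 x 0.01301 = 0.0009185 mol.
At the final (second) equivalence point, 2 mol OH^- react per mol H2C4H4O4, so n(H2C4H4O4) = 0.0009185 / 2 = 0.0004593 mol.
[H2C4H4O4] = 0.0004593 / 0.03335 L = 0.0138 M.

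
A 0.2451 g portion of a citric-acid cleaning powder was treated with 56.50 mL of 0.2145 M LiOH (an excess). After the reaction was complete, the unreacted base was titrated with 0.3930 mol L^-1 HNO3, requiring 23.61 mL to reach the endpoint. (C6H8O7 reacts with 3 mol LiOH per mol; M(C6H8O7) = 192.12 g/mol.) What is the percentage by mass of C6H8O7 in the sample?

74.2%

Total n(LiOH) added = 0.2145 x 0.05650 = 0.01212 mol.
n(HNO3) used = 0.3930 x 0.02361 = 0.009279 mol, which equals the excess n(LiOH).
So n(LiOH) consumed by the sample = 0.01212 - 0.009279 = 0.002841 mol.
n(C6H8O7) = 0.002841 / 3 = 0.0009468 mol.
mass C6H8O7 = 0.0009468 x 192.12 = 0.1819 g, so %C6H8O7 = 0.1819/0.2451 x 100 = 74.2%.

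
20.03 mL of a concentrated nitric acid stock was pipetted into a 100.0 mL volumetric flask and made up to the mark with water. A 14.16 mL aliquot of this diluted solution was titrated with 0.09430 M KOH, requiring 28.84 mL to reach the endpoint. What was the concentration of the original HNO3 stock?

n(KOH) = 0.09430 x 0.02884 = 0.002720 mol.
n(HNO3) in the aliquot = 0.002720 mol.
[diluted HNO3] = 0.002720 / 0.01416 = 0.1921 M.
Dilution factor = 100.0/20.03 = 4.993, so [stock] = 0.1921 x 4.993 = 0.959 M.

0.959 M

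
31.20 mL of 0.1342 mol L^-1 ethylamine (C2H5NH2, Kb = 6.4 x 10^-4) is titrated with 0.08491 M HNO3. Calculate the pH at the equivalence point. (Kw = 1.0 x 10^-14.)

6.05

n(C2H5NH2) = 0.1342 x 0.03120 = 0.004187 mol; V(HNO3) at equivalence = 0.004187/0.08491 = 0.04931 L.
At equivalence the base is fully converted to C2H5NH3+; total volume = 0.08051 L, so [C2H5NH3+] = 0.004187/0.08051 = 0.05201 M.
Ka(C2H5NH3+) = Kw/Kb = 1.0e-14 / 6.4 x 10^-4 = 1.56e-11.
[H^+] = sqrt(Ka x [C2H5NH3+]) = sqrt(1.56e-11 x 0.05201) = 9.01e-7 M.
pH = -log(9.01e-7) = 6.05.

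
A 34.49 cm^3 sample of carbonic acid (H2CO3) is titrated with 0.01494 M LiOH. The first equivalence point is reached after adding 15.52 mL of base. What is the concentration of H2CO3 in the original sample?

n(LiOH) = 0.01494 x 0.01552 = 0.0002319 mol.
At the first equivalence point, 1 mol OH^- react per mol H2CO3, so n(H2CO3) = 0.0002319 / 1 = 0.0002319 mol.
[H2CO3] = 0.0002319 / 0.03449 L = 0.00672 M.

0.00672 M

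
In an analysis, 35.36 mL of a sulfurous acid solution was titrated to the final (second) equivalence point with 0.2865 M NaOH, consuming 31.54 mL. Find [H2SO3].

n(NaOH) = 0.2865 x 0.03154 = 0.009036 mol.
At the final (second) equivalence point, 2 mol OH^- react per mol H2SO3, so n(H2SO3) = 0.009036 / 2 = 0.004518 mol.
[H2SO3] = 0.004518 / 0.03536 L = 0.128 M.

0.128 M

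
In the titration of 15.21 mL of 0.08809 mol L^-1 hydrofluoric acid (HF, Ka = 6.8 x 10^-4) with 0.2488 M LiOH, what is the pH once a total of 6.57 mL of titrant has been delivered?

n(acid) = 0.08809 x 0.01521 = 0.001340 mol; n(LiOH) added = 0.2488 x 0.006570 = 0.001635 mol.
Base is in excess by 0.001635 - 0.001340 = 0.0002948 mol in a total volume of 0.02178 L.
[OH^-] = 0.0002948/0.02178 = 0.01353 M, so pOH = 1.87 and pH = 14.00 - 1.87 = 12.13.

12.13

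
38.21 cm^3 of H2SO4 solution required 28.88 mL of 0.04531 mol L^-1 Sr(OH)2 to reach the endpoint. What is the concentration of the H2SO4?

0.0342 M

n(Sr(OH)2) delivered = 0.04531 x 0.02888 = 0.001309 mol.
For a 1:1 reaction, n(H2SO4) = 0.001309 mol.
[H2SO4] = 0.001309 mol / 0.03821 L = 0.0342 M.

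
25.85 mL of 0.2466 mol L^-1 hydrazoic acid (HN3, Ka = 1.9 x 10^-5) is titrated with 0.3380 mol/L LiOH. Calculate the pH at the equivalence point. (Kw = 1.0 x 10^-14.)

n(HN3) = 0.2466 x 0.02585 = 0.006375 mol; V(LiOH) at equivalence = 0.006375/0.3380 = 0.01886 L.
At equivalence all the acid is converted to N3-; total volume = 0.02585 + 0.01886 = 0.04471 L, so [N3-] = 0.006375/0.04471 = 0.1426 M.
Kb = Kw/Ka = 1.0e-14 / 1.9 x 10^-5 = 5.26e-10.
[OH^-] = sqrt(Kb x [N3-]) = sqrt(5.26e-10 x 0.1426) = 8.66e-6 M.
pOH = 5.06, so pH = 14.00 - 5.06 = 8.94.

8.94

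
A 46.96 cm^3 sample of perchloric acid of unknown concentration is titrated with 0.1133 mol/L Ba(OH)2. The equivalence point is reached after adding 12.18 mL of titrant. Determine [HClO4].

0.0588 M

n(Ba(OH)2) delivered = 0.1133 x 0.01218 = 0.001380 mol.
The reaction is 2 HClO4 + 1 Ba(OH)2, so n(HClO4) = 0.001380 x 2/1 = 0.002760 mol.
[HClO4] = 0.002760 mol / 0.04696 L = 0.0588 M.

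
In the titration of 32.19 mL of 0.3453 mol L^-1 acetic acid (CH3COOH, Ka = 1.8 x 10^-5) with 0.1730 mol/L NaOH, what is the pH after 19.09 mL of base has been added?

Initial n(CH3COOH) = 0.3453 x 0.03219 = 0.01112 mol.
n(NaOH) added = 0.1730 x 0.01909 = 0.003303 mol, converting that many moles of CH3COOH to CH3COO-.
Remaining n(CH3COOH) = 0.007813 mol; n(CH3COO-) = 0.003303 mol.
By Henderson-Hasselbalch, pH = pKa + log([A^-]/[HA]) = 4.74 + log(0.003303/0.007813) = 4.74 + (-0.37) = 4.37.

4.37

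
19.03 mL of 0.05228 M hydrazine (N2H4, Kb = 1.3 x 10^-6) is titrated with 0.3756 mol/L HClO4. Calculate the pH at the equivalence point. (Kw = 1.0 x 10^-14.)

n(N2H4) = 0.05228 x 0.01903 = 0.0009949 mol; V(HClO4) at equivalence = 0.0009949/0.3756 = 0.002649 L.
At equivalence the base is fully converted to N2H5+; total volume = 0.02168 L, so [N2H5+] = 0.0009949/0.02168 = 0.04589 M.
Ka(N2H5+) = Kw/Kb = 1.0e-14 / 1.3 x 10^-6 = 7.69e-9.
[H^+] = sqrt(Ka x [N2H5+]) = sqrt(7.69e-9 x 0.04589) = 1.88e-5 M.
pH = -log(1.88e-5) = 4.73.

4.73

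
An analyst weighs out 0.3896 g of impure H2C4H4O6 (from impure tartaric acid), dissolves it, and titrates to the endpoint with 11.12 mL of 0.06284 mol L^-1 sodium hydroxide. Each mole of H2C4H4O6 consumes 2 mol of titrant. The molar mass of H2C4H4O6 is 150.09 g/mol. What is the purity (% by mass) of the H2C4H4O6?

13.5%

n(NaOH) = 0.06284 x 0.01112 = 0.0006988 mol.
n(H2C4H4O6) = 0.0006988 / 2 = 0.0003494 mol.
mass of H2C4H4O6 = 0.0003494 x 150.09 = 0.05244 g.
% purity = 0.05244 / 0.3896 x 100 = 13.5%.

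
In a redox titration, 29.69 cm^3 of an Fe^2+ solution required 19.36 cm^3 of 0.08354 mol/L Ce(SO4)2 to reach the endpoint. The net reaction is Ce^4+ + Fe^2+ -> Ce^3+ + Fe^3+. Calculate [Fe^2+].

0.0545 M

n(Ce(SO4)2) = 0.08354 x 0.01936 = 0.001617 mol.
From the balanced equation, 1 mol Ce(SO4)2 reacts with 1 mol Fe^2+, so n(Fe^2+) = 0.001617 x 1/1 = 0.001617 mol.
[Fe^2+] = 0.001617 / 0.02969 L = 0.0545 M.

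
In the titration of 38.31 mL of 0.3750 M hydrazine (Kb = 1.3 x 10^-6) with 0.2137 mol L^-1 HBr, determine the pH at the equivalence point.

4.49

n(N2H4) = 0.3750 x 0.03831 = 0.01437 mol; V(HBr) at equivalence = 0.01437/0.2137 = 0.06723 L.
At equivalence the base is fully converted to N2H5+; total volume = 0.1055 L, so [N2H5+] = 0.01437/0.1055 = 0.1361 M.
Ka(N2H5+) = Kw/Kb = 1.0e-14 / 1.3 x 10^-6 = 7.69e-9.
[H^+] = sqrt(Ka x [N2H5+]) = sqrt(7.69e-9 x 0.1361) = 3.24e-5 M.
pH = -log(3.24e-5) = 4.49.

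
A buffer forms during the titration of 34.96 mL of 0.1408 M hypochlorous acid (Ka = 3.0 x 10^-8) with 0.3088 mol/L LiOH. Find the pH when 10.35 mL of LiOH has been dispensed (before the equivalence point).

7.79

Initial n(HClO) = 0.1408 x 0.03496 = 0.004922 mol.
n(LiOH) added = 0.3088 x 0.01035 = 0.003196 mol, converting that many moles of HClO to ClO-.
Remaining n(HClO) = 0.001726 mol; n(ClO-) = 0.003196 mol.
By Henderson-Hasselbalch, pH = pKa + log([A^-]/[HA]) = 7.52 + log(0.003196/0.001726) = 7.52 + (+0.27) = 7.79.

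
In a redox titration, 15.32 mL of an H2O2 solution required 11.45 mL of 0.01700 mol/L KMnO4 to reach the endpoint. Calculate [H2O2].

n(KMnO4) = 0.01700 x 0.01145 = 0.0001946 mol.
From the balanced equation, 2 mol KMnO4 reacts with 5 mol H2O2, so n(H2O2) = 0.0001946 x 5/2 = 0.0004866 mol.
[H2O2] = 0.0004866 / 0.01532 L = 0.0318 M.

0.0318 M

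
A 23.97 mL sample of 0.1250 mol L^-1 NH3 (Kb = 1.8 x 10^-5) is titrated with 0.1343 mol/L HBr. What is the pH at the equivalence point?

n(NH3) = 0.1250 x 0.02397 = 0.002996 mol; V(HBr) at equivalence = 0.002996/0.1343 = 0.02231 L.
At equivalence the base is fully converted to NH4+; total volume = 0.04628 L, so [NH4+] = 0.002996/0.04628 = 0.06474 M.
Ka(NH4+) = Kw/Kb = 1.0e-14 / 1.8 x 10^-5 = 5.56e-10.
[H^+] = sqrt(Ka x [NH4+]) = sqrt(5.56e-10 x 0.06474) = 6.00e-6 M.
pH = -log(6.00e-6) = 5.22.

5.22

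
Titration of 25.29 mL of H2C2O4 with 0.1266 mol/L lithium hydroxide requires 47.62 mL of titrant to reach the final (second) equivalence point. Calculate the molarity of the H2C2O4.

n(LiOH) = 0.1266 x 0.04762 = 0.006029 mol.
At the final (second) equivalence point, 2 mol OH^- react per mol H2C2O4, so n(H2C2O4) = 0.006029 / 2 = 0.003014 mol.
[H2C2O4] = 0.003014 / 0.02529 L = 0.119 M.

0.119 M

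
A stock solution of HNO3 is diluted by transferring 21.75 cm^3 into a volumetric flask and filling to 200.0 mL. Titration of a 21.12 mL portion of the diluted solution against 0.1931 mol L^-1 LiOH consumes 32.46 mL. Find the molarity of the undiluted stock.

n(LiOH) = 0.1931 x 0.03246 = 0.006268 mol.
n(HNO3) in the aliquot = 0.006268 mol.
[diluted HNO3] = 0.006268 / 0.02112 = 0.2968 M.
Dilution factor = 200.0/21.75 = 9.195, so [stock] = 0.2968 x 9.195 = 2.73 M.

2.73 M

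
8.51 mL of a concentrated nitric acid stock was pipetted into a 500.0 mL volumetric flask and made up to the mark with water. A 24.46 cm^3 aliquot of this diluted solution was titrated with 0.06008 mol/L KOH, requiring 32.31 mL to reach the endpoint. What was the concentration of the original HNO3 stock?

n(KOH) = 0.06008 x 0.03231 = 0.001941 mol.
n(HNO3) in the aliquot = 0.001941 mol.
[diluted HNO3] = 0.001941 / 0.02446 = 0.07936 M.
Dilution factor = 500.0/8.510 = 58.75, so [stock] = 0.07936 x 58.75 = 4.66 M.

4.66 M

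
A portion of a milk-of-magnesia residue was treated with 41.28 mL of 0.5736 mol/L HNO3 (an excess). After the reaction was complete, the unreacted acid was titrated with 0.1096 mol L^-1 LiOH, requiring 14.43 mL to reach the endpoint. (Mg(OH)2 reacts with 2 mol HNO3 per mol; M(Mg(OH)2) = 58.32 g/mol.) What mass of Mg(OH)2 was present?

0.644 g

Total n(HNO3) added = 0.5736 x 0.04128 = 0.02368 mol.
n(LiOH) used = 0.1096 x 0.01443 = 0.001582 mol, which equals the excess n(HNO3).
So n(HNO3) consumed by the sample = 0.02368 - 0.001582 = 0.02210 mol.
n(Mg(OH)2) = 0.02210 / 2 = 0.01105 mol.
mass = 0.01105 mol x 58.32 g/mol = 0.644 g.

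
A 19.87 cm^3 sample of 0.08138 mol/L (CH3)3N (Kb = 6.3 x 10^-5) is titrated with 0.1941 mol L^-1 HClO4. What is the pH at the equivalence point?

5.52

n((CH3)3N) = 0.08138 x 0.01987 = 0.001617 mol; V(HClO4) at equivalence = 0.001617/0.1941 = 0.008331 L.
At equivalence the base is fully converted to (CH3)3NH+; total volume = 0.02820 L, so [(CH3)3NH+] = 0.001617/0.02820 = 0.05734 M.
Ka((CH3)3NH+) = Kw/Kb = 1.0e-14 / 6.3 x 10^-5 = 1.59e-10.
[H^+] = sqrt(Ka x [(CH3)3NH+]) = sqrt(1.59e-10 x 0.05734) = 3.02e-6 M.
pH = -log(3.02e-6) = 5.52.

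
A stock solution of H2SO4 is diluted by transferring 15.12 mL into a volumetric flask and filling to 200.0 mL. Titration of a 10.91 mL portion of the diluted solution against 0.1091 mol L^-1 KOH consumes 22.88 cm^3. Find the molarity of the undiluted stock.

1.51 M

n(KOH) = 0.1091 x 0.02288 = 0.002496 mol.
n(H2SO4) in the aliquot = 0.002496 x 1/2 = 0.001248 mol.
[diluted H2SO4] = 0.001248 / 0.01091 = 0.1144 M.
Dilution factor = 200.0/15.12 = 13.23, so [stock] = 0.1144 x 13.23 = 1.51 M.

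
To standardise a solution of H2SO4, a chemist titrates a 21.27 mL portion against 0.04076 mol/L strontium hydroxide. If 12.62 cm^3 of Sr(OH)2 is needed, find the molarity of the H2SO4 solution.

0.0242 M

n(Sr(OH)2) delivered = 0.04076 x 0.01262 = 0.0005144 mol.
For a 1:1 reaction, n(H2SO4) = 0.0005144 mol.
[H2SO4] = 0.0005144 mol / 0.02127 L = 0.0242 M.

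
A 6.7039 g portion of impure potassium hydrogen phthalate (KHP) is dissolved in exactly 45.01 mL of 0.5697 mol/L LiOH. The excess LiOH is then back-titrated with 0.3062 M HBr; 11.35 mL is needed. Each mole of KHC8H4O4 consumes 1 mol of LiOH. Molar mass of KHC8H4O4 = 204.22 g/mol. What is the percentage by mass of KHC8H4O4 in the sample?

67.5%

Total n(LiOH) added = 0.5697 x 0.04501 = 0.02564 mol.
n(HBr) used = 0.3062 x 0.01135 = 0.003475 mol, which equals the excess n(LiOH).
So n(LiOH) consumed by the sample = 0.02564 - 0.003475 = 0.02217 mol.
n(KHC8H4O4) = 0.02217 / 1 = 0.02217 mol.
mass KHC8H4O4 = 0.02217 x 204.22 = 4.527 g, so %KHC8H4O4 = 4.527/6.7039 x 100 = 67.5%.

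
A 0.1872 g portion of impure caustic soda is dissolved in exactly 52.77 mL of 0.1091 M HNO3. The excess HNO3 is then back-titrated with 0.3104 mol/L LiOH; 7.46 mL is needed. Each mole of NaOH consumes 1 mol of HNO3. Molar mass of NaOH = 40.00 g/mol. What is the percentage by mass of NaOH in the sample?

Total n(HNO3) added = 0.1091 x 0.05277 = 0.005757 mol.
n(LiOH) used = 0.3104 x 0.007460 = 0.002316 mol, which equals the excess n(HNO3).
So n(HNO3) consumed by the sample = 0.005757 - 0.002316 = 0.003442 mol.
n(NaOH) = 0.003442 / 1 = 0.003442 mol.
mass NaOH = 0.003442 x 40.00 = 0.1377 g, so %NaOH = 0.1377/0.1872 x 100 = 73.5%.

73.5%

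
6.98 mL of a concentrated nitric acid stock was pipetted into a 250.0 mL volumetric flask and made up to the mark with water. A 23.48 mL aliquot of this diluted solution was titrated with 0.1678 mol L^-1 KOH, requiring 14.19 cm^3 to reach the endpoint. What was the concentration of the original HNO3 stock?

3.63 M

n(KOH) = 0.1678 x 0.01419 = 0.002381 mol.
n(HNO3) in the aliquot = 0.002381 mol.
[diluted HNO3] = 0.002381 / 0.02348 = 0.1014 M.
Dilution factor = 250.0/6.980 = 35.82, so [stock] = 0.1014 x 35.82 = 3.63 M.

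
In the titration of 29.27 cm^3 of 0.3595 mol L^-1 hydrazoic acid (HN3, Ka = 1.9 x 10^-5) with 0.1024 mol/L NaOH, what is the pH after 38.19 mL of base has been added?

4.49

Initial n(HN3) = 0.3595 x 0.02927 = 0.01052 mol.
n(NaOH) added = 0.1024 x 0.03819 = 0.003911 mol, converting that many moles of HN3 to N3-.
Remaining n(HN3) = 0.006612 mol; n(N3-) = 0.003911 mol.
By Henderson-Hasselbalch, pH = pKa + log([A^-]/[HA]) = 4.72 + log(0.003911/0.006612) = 4.72 + (-0.23) = 4.49.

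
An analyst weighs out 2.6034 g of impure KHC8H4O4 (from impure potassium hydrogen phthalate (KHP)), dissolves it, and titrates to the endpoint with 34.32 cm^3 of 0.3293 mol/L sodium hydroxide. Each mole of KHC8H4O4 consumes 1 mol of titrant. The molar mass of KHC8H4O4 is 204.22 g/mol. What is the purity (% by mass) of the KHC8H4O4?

n(NaOH) = 0.3293 x 0.03432 = 0.01130 mol.
n(KHC8H4O4) = 0.01130 / 1 = 0.01130 mol.
mass of KHC8H4O4 = 0.01130 x 204.22 = 2.308 g.
% purity = 2.308 / 2.6034 x 100 = 88.7%.

88.7%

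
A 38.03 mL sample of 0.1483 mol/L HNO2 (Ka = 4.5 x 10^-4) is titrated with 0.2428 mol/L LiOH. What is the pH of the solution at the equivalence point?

n(HNO2) = 0.1483 x 0.03803 = 0.005640 mol; V(LiOH) at equivalence = 0.005640/0.2428 = 0.02323 L.
At equivalence all the acid is converted to NO2-; total volume = 0.03803 + 0.02323 = 0.06126 L, so [NO2-] = 0.005640/0.06126 = 0.09207 M.
Kb = Kw/Ka = 1.0e-14 / 4.5 x 10^-4 = 2.22e-11.
[OH^-] = sqrt(Kb x [NO2-]) = sqrt(2.22e-11 x 0.09207) = 1.43e-6 M.
pOH = 5.84, so pH = 14.00 - 5.84 = 8.16.

8.16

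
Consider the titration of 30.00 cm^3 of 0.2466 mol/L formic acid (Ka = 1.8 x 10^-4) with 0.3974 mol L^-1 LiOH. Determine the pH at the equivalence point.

8.46

n(HCOOH) = 0.2466 x 0.03000 = 0.007398 mol; V(LiOH) at equivalence = 0.007398/0.3974 = 0.01862 L.
At equivalence all the acid is converted to HCOO-; total volume = 0.03000 + 0.01862 = 0.04862 L, so [HCOO-] = 0.007398/0.04862 = 0.1522 M.
Kb = Kw/Ka = 1.0e-14 / 1.8 x 10^-4 = 5.56e-11.
[OH^-] = sqrt(Kb x [HCOO-]) = sqrt(5.56e-11 x 0.1522) = 2.91e-6 M.
pOH = 5.54, so pH = 14.00 - 5.54 = 8.46.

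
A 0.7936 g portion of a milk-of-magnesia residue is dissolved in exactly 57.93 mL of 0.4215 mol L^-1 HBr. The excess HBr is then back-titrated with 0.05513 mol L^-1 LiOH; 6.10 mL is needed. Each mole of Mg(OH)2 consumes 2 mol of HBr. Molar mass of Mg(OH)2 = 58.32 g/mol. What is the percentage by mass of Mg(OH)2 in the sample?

88.5%

Total n(HBr) added = 0.4215 x 0.05793 = 0.02442 mol.
n(LiOH) used = 0.05513 x 0.006100 = 0.0003363 mol, which equals the excess n(HBr).
So n(HBr) consumed by the sample = 0.02442 - 0.0003363 = 0.02408 mol.
n(Mg(OH)2) = 0.02408 / 2 = 0.01204 mol.
mass Mg(OH)2 = 0.01204 x 58.32 = 0.7022 g, so %Mg(OH)2 = 0.7022/0.7936 x 100 = 88.5%.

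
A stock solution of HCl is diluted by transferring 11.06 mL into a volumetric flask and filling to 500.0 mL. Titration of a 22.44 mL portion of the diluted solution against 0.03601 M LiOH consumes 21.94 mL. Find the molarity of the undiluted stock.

n(LiOH) = 0.03601 x 0.02194 = 0.0007901 mol.
n(HCl) in the aliquot = 0.0007901 mol.
[diluted HCl] = 0.0007901 / 0.02244 = 0.03521 M.
Dilution factor = 500.0/11.06 = 45.21, so [stock] = 0.03521 x 45.21 = 1.59 M.

1.59 M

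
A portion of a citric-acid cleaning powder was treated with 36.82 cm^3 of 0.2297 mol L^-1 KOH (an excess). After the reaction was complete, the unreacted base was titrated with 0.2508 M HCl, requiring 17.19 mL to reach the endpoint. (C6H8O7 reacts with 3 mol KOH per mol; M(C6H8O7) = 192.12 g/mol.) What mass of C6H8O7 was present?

0.266 g

Total n(KOH) added = 0.2297 x 0.03682 = 0.008458 mol.
n(HCl) used = 0.2508 x 0.01719 = 0.004311 mol, which equals the excess n(KOH).
So n(KOH) consumed by the sample = 0.008458 - 0.004311 = 0.004146 mol.
n(C6H8O7) = 0.004146 / 3 = 0.001382 mol.
mass = 0.001382 mol x 192.12 g/mol = 0.266 g.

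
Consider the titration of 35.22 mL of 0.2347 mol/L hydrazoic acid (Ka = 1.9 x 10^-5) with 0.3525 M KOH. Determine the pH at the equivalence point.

n(HN3) = 0.2347 x 0.03522 = 0.008266 mol; V(KOH) at equivalence = 0.008266/0.3525 = 0.02345 L.
At equivalence all the acid is converted to N3-; total volume = 0.03522 + 0.02345 = 0.05867 L, so [N3-] = 0.008266/0.05867 = 0.1409 M.
Kb = Kw/Ka = 1.0e-14 / 1.9 x 10^-5 = 5.26e-10.
[OH^-] = sqrt(Kb x [N3-]) = sqrt(5.26e-10 x 0.1409) = 8.61e-6 M.
pOH = 5.06, so pH = 14.00 - 5.06 = 8.94.

8.94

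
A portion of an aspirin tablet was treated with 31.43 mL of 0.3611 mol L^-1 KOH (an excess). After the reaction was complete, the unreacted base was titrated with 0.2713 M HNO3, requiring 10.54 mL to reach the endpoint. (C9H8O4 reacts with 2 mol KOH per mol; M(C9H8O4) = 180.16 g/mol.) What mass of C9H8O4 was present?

0.765 g

Total n(KOH) added = 0.3611 x 0.03143 = 0.01135 mol.
n(HNO3) used = 0.2713 x 0.01054 = 0.002860 mol, which equals the excess n(KOH).
So n(KOH) consumed by the sample = 0.01135 - 0.002860 = 0.008490 mol.
n(C9H8O4) = 0.008490 / 2 = 0.004245 mol.
mass = 0.004245 mol x 180.16 g/mol = 0.765 g.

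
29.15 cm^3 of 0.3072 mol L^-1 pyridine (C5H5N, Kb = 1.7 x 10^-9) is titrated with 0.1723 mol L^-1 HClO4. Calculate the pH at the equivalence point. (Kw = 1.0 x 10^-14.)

3.09

n(C5H5N) = 0.3072 x 0.02915 = 0.008955 mol; V(HClO4) at equivalence = 0.008955/0.1723 = 0.05197 L.
At equivalence the base is fully converted to C5H5NH+; total volume = 0.08112 L, so [C5H5NH+] = 0.008955/0.08112 = 0.1104 M.
Ka(C5H5NH+) = Kw/Kb = 1.0e-14 / 1.7 x 10^-9 = 5.88e-6.
[H^+] = sqrt(Ka x [C5H5NH+]) = sqrt(5.88e-6 x 0.1104) = 0.000806 M.
pH = -log(0.000806) = 3.09.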